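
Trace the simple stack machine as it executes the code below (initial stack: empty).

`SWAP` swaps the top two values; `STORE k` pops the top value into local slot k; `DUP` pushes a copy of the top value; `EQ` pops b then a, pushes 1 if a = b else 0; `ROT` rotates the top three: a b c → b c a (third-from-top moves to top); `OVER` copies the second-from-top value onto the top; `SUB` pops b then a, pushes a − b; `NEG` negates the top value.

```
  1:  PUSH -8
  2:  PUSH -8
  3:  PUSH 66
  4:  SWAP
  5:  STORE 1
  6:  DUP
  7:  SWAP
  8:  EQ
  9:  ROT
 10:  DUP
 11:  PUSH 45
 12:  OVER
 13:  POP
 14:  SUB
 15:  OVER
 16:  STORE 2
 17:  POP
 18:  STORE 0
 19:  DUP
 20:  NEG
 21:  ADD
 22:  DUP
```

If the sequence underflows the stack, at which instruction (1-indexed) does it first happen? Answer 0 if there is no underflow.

9

PUSH -8 -> -8
PUSH -8 -> -8 -8
PUSH 66 -> -8 -8 66
SWAP    -> -8 66 -8
STORE 1 -> -8 66
DUP     -> -8 66 66
SWAP    -> -8 66 66
EQ      -> -8 1
ROT  — needs 3 operands, stack has 2 → underflow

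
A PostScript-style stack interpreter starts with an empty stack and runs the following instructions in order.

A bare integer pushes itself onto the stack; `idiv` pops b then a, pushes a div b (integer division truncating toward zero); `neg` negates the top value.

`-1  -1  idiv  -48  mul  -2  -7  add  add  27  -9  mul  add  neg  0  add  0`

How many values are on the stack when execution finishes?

-1    [-1]
-1    [-1, -1]
idiv  [1]
-48   [1, -48]
mul   [-48]
-2    [-48, -2]
-7    [-48, -2, -7]
add   [-48, -9]
add   [-57]
27    [-57, 27]
-9    [-57, 27, -9]
mul   [-57, -243]
add   [-300]
neg   [300]
0     [300, 0]
add   [300]
0     [300, 0]

2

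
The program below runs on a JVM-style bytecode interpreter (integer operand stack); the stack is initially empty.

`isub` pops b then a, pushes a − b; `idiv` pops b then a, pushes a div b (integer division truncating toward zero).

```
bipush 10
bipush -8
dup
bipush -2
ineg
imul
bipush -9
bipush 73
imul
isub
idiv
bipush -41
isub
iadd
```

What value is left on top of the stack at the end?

bipush 10  → 10
bipush -8  → 10 -8
dup        → 10 -8 -8
bipush -2  → 10 -8 -8 -2
ineg       → 10 -8 -8 2
imul       → 10 -8 -16
bipush -9  → 10 -8 -16 -9
bipush 73  → 10 -8 -16 -9 73
imul       → 10 -8 -16 -657
isub       → 10 -8 641
idiv       → 10 0
bipush -41 → 10 0 -41
isub       → 10 41
iadd       → 51

51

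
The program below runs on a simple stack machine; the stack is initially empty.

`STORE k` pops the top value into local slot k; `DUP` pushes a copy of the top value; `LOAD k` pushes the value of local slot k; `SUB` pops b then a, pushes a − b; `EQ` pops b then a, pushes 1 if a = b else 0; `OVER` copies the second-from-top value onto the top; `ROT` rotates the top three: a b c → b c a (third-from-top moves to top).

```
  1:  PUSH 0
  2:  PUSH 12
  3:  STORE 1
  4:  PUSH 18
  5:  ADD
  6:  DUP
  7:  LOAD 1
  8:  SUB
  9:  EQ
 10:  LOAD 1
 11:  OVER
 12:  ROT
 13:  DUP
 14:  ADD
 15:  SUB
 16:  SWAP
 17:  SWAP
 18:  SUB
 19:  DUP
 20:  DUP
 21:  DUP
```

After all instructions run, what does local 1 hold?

12

PUSH 0  → [0]
PUSH 12 → [0, 12]
STORE 1 → [0]
PUSH 18 → [0, 18]
ADD     → [18]
DUP     → [18, 18]
LOAD 1  → [18, 18, 12]
SUB     → [18, 6]
EQ      → [0]
LOAD 1  → [0, 12]
OVER    → [0, 12, 0]
ROT     → [12, 0, 0]
DUP     → [12, 0, 0, 0]
ADD     → [12, 0, 0]
SUB     → [12, 0]
SWAP    → [0, 12]
SWAP    → [12, 0]
SUB     → [12]
DUP     → [12, 12]
DUP     → [12, 12, 12]
DUP     → [12, 12, 12, 12]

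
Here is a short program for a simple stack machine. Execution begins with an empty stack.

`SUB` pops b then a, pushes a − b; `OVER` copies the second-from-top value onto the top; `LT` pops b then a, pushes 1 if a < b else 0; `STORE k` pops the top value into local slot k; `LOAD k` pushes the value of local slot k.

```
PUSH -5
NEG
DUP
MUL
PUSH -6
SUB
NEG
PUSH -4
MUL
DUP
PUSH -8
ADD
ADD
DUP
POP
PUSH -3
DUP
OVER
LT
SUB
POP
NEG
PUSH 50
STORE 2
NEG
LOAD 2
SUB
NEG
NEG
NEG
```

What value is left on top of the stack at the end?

PUSH -5 → [-5]
NEG     → [5]
DUP     → [5, 5]
MUL     → [25]
PUSH -6 → [25, -6]
SUB     → [31]
NEG     → [-31]
PUSH -4 → [-31, -4]
MUL     → [124]
DUP     → [124, 124]
PUSH -8 → [124, 124, -8]
ADD     → [124, 116]
ADD     → [240]
DUP     → [240, 240]
POP     → [240]
PUSH -3 → [240, -3]
DUP     → [240, -3, -3]
OVER    → [240, -3, -3, -3]
LT      → [240, -3, 0]
SUB     → [240, -3]
POP     → [240]
NEG     → [-240]
PUSH 50 → [-240, 50]
STORE 2 → [-240]
NEG     → [240]
LOAD 2  → [240, 50]
SUB     → [190]
NEG     → [-190]
NEG     → [190]
NEG     → [-190]

-190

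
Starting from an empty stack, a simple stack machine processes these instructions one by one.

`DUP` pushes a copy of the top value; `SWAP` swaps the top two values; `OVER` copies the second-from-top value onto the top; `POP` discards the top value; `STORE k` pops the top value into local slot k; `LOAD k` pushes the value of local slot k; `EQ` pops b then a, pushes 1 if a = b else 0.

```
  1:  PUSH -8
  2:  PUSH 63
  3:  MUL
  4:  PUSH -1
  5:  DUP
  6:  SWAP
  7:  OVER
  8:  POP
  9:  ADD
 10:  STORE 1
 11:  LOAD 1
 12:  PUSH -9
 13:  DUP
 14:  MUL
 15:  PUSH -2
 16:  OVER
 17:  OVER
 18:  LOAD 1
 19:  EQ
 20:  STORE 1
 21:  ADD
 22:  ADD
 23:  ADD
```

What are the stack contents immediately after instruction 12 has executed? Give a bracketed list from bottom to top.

PUSH -8 → -8
PUSH 63 → -8 63
MUL     → -504
PUSH -1 → -504 -1
DUP     → -504 -1 -1
SWAP    → -504 -1 -1
OVER    → -504 -1 -1 -1
POP     → -504 -1 -1
ADD     → -504 -2
STORE 1 → -504
LOAD 1  → -504 -2
PUSH -9 → -504 -2 -9

[-504, -2, -9]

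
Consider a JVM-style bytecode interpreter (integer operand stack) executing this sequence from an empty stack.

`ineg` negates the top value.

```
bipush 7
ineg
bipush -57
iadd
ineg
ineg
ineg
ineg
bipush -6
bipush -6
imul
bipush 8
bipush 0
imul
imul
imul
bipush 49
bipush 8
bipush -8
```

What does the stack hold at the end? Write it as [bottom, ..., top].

[0, 49, 8, -8]

bipush 7    [7]
ineg        [-7]
bipush -57  [-7, -57]
iadd        [-64]
ineg        [64]
ineg        [-64]
ineg        [64]
ineg        [-64]
bipush -6   [-64, -6]
bipush -6   [-64, -6, -6]
imul        [-64, 36]
bipush 8    [-64, 36, 8]
bipush 0    [-64, 36, 8, 0]
imul        [-64, 36, 0]
imul        [-64, 0]
imul        [0]
bipush 49   [0, 49]
bipush 8    [0, 49, 8]
bipush -8   [0, 49, 8, -8]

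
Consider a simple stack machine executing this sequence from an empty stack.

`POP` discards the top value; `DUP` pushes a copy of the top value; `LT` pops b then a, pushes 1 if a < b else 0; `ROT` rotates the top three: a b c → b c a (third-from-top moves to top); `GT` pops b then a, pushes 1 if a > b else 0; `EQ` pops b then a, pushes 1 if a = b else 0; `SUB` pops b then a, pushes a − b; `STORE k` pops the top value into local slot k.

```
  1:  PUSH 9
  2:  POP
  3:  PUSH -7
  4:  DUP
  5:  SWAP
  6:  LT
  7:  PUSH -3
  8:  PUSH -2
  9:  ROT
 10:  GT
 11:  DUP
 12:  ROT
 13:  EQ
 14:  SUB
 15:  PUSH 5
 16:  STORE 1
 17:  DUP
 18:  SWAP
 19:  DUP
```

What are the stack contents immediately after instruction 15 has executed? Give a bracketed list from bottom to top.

PUSH 9  → [9]
POP     → []
PUSH -7 → [-7]
DUP     → [-7, -7]
SWAP    → [-7, -7]
LT      → [0]
PUSH -3 → [0, -3]
PUSH -2 → [0, -3, -2]
ROT     → [-3, -2, 0]
GT      → [-3, 0]
DUP     → [-3, 0, 0]
ROT     → [0, 0, -3]
EQ      → [0, 0]
SUB     → [0]
PUSH 5  → [0, 5]

[0, 5]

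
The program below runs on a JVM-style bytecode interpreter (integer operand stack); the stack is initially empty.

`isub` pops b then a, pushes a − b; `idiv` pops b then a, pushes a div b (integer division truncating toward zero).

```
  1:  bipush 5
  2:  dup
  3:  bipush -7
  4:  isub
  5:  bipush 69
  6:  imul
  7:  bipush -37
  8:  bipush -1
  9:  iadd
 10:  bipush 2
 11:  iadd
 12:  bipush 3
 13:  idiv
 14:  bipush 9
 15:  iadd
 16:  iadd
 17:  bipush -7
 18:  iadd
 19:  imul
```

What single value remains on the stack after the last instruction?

4090

bipush 5   -> [5]
dup        -> [5, 5]
bipush -7  -> [5, 5, -7]
isub       -> [5, 12]
bipush 69  -> [5, 12, 69]
imul       -> [5, 828]
bipush -37 -> [5, 828, -37]
bipush -1  -> [5, 828, -37, -1]
iadd       -> [5, 828, -38]
bipush 2   -> [5, 828, -38, 2]
iadd       -> [5, 828, -36]
bipush 3   -> [5, 828, -36, 3]
idiv       -> [5, 828, -12]
bipush 9   -> [5, 828, -12, 9]
iadd       -> [5, 828, -3]
iadd       -> [5, 825]
bipush -7  -> [5, 825, -7]
iadd       -> [5, 818]
imul       -> [4090]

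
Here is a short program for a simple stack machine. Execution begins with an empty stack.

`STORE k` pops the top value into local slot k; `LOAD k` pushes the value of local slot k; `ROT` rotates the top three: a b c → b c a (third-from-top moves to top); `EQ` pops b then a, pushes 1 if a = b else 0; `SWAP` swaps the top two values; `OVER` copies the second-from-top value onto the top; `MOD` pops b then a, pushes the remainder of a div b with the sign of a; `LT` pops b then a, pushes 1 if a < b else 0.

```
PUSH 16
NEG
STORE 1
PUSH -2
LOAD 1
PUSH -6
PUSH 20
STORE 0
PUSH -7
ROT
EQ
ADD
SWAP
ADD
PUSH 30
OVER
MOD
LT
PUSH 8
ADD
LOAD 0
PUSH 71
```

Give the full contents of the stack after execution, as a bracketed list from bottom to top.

[9, 20, 71]

PUSH 16 → [16]
NEG     → [-16]
STORE 1 → []
PUSH -2 → [-2]
LOAD 1  → [-2, -16]
PUSH -6 → [-2, -16, -6]
PUSH 20 → [-2, -16, -6, 20]
STORE 0 → [-2, -16, -6]
PUSH -7 → [-2, -16, -6, -7]
ROT     → [-2, -6, -7, -16]
EQ      → [-2, -6, 0]
ADD     → [-2, -6]
SWAP    → [-6, -2]
ADD     → [-8]
PUSH 30 → [-8, 30]
OVER    → [-8, 30, -8]
MOD     → [-8, 6]
LT      → [1]
PUSH 8  → [1, 8]
ADD     → [9]
LOAD 0  → [9, 20]
PUSH 71 → [9, 20, 71]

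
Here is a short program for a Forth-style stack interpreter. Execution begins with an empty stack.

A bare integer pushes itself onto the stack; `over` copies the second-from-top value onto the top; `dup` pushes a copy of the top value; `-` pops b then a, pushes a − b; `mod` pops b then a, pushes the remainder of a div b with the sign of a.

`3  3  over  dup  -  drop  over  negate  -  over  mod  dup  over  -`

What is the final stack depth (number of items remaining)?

3

3      -> 3
3      -> 3 3
over   -> 3 3 3
dup    -> 3 3 3 3
-      -> 3 3 0
drop   -> 3 3
over   -> 3 3 3
negate -> 3 3 -3
-      -> 3 6
over   -> 3 6 3
mod    -> 3 0
dup    -> 3 0 0
over   -> 3 0 0 0
-      -> 3 0 0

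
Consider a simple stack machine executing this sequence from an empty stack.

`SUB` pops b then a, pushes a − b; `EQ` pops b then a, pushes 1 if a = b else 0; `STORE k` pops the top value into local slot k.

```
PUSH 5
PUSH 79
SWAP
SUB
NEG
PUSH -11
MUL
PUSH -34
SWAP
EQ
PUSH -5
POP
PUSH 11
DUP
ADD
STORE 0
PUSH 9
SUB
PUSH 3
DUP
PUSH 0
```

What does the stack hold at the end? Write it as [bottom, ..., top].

[-9, 3, 3, 0]

PUSH 5   : 5
PUSH 79  : 5 79
SWAP     : 79 5
SUB      : 74
NEG      : -74
PUSH -11 : -74 -11
MUL      : 814
PUSH -34 : 814 -34
SWAP     : -34 814
EQ       : 0
PUSH -5  : 0 -5
POP      : 0
PUSH 11  : 0 11
DUP      : 0 11 11
ADD      : 0 22
STORE 0  : 0
PUSH 9   : 0 9
SUB      : -9
PUSH 3   : -9 3
DUP      : -9 3 3
PUSH 0   : -9 3 3 0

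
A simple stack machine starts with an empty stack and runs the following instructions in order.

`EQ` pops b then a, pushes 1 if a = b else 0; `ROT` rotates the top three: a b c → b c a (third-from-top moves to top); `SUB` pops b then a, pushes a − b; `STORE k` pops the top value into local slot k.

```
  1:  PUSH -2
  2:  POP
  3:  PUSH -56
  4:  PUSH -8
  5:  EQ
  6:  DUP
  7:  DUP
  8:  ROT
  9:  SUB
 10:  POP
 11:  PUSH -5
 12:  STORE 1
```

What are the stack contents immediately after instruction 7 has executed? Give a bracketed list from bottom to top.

PUSH -2  : [-2]
POP      : []
PUSH -56 : [-56]
PUSH -8  : [-56, -8]
EQ       : [0]
DUP      : [0, 0]
DUP      : [0, 0, 0]

[0, 0, 0]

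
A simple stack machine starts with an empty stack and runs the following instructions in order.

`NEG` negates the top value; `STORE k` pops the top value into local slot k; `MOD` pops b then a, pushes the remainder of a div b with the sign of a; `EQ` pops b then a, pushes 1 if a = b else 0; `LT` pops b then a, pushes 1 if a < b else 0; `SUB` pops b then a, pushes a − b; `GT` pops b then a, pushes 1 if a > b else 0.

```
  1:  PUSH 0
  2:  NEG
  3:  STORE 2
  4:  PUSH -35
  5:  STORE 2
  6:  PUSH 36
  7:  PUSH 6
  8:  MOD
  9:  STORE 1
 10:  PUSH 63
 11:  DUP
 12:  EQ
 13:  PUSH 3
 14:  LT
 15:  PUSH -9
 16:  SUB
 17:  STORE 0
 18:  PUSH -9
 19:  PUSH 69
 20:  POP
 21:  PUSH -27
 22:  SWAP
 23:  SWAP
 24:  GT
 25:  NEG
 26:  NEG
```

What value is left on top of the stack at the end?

PUSH 0    [0]
NEG       [0]
STORE 2   []
PUSH -35  [-35]
STORE 2   []
PUSH 36   [36]
PUSH 6    [36, 6]
MOD       [0]
STORE 1   []
PUSH 63   [63]
DUP       [63, 63]
EQ        [1]
PUSH 3    [1, 3]
LT        [1]
PUSH -9   [1, -9]
SUB       [10]
STORE 0   []
PUSH -9   [-9]
PUSH 69   [-9, 69]
POP       [-9]
PUSH -27  [-9, -27]
SWAP      [-27, -9]
SWAP      [-9, -27]
GT        [1]
NEG       [-1]
NEG       [1]

1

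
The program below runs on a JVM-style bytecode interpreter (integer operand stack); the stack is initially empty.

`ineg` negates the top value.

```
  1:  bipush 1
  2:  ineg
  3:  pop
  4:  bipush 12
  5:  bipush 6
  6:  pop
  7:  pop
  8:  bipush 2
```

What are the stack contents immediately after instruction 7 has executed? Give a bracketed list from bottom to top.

[]

bipush 1   1
ineg       -1
pop        (empty)
bipush 12  12
bipush 6   12 6
pop        12
pop        (empty)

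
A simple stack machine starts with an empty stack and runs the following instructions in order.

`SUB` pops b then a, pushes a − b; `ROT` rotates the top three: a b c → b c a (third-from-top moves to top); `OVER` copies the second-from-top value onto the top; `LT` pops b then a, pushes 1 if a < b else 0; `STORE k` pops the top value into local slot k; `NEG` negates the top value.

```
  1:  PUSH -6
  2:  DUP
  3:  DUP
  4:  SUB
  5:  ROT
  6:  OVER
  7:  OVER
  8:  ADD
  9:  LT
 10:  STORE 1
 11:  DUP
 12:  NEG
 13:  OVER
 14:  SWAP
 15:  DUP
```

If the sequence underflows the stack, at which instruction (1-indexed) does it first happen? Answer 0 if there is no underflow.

PUSH -6 -> -6
DUP     -> -6 -6
DUP     -> -6 -6 -6
SUB     -> -6 0
ROT  — needs 3 operands, stack has 2 → underflow

5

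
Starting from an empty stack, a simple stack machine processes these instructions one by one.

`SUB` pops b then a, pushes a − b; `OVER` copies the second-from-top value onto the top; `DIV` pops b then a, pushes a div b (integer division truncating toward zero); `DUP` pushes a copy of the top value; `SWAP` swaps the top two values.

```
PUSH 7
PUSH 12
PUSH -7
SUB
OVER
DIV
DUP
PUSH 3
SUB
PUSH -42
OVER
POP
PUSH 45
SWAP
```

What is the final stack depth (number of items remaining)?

5

PUSH 7   -> [7]
PUSH 12  -> [7, 12]
PUSH -7  -> [7, 12, -7]
SUB      -> [7, 19]
OVER     -> [7, 19, 7]
DIV      -> [7, 2]
DUP      -> [7, 2, 2]
PUSH 3   -> [7, 2, 2, 3]
SUB      -> [7, 2, -1]
PUSH -42 -> [7, 2, -1, -42]
OVER     -> [7, 2, -1, -42, -1]
POP      -> [7, 2, -1, -42]
PUSH 45  -> [7, 2, -1, -42, 45]
SWAP     -> [7, 2, -1, 45, -42]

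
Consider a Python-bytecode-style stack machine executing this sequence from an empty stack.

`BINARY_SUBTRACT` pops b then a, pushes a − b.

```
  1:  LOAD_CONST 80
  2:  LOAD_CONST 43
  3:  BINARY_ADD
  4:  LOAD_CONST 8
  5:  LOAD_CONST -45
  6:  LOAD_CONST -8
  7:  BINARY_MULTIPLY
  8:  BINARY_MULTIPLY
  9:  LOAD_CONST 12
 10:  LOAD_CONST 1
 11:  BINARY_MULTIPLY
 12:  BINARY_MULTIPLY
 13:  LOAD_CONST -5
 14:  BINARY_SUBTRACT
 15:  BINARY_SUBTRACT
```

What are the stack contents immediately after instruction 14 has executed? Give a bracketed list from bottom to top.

LOAD_CONST 80   -> [80]
LOAD_CONST 43   -> [80, 43]
BINARY_ADD      -> [123]
LOAD_CONST 8    -> [123, 8]
LOAD_CONST -45  -> [123, 8, -45]
LOAD_CONST -8   -> [123, 8, -45, -8]
BINARY_MULTIPLY -> [123, 8, 360]
BINARY_MULTIPLY -> [123, 2880]
LOAD_CONST 12   -> [123, 2880, 12]
LOAD_CONST 1    -> [123, 2880, 12, 1]
BINARY_MULTIPLY -> [123, 2880, 12]
BINARY_MULTIPLY -> [123, 34560]
LOAD_CONST -5   -> [123, 34560, -5]
BINARY_SUBTRACT -> [123, 34565]

[123, 34565]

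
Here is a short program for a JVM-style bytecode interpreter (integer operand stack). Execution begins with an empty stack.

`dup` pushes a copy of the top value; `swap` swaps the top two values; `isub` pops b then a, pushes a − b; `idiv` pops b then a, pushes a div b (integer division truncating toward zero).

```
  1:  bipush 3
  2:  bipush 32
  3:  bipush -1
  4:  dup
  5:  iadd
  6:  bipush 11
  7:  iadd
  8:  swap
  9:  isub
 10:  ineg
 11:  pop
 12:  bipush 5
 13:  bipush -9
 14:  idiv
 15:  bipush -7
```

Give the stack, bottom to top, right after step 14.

[3, 0]

bipush 3   [3]
bipush 32  [3, 32]
bipush -1  [3, 32, -1]
dup        [3, 32, -1, -1]
iadd       [3, 32, -2]
bipush 11  [3, 32, -2, 11]
iadd       [3, 32, 9]
swap       [3, 9, 32]
isub       [3, -23]
ineg       [3, 23]
pop        [3]
bipush 5   [3, 5]
bipush -9  [3, 5, -9]
idiv       [3, 0]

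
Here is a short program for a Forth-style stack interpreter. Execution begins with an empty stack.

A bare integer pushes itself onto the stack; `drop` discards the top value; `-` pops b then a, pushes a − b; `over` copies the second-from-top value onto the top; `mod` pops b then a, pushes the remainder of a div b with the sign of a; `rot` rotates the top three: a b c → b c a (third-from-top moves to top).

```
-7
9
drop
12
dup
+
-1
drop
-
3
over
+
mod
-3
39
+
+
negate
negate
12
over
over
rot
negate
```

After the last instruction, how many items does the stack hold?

4

-7     -> [-7]
9      -> [-7, 9]
drop   -> [-7]
12     -> [-7, 12]
dup    -> [-7, 12, 12]
+      -> [-7, 24]
-1     -> [-7, 24, -1]
drop   -> [-7, 24]
-      -> [-31]
3      -> [-31, 3]
over   -> [-31, 3, -31]
+      -> [-31, -28]
mod    -> [-3]
-3     -> [-3, -3]
39     -> [-3, -3, 39]
+      -> [-3, 36]
+      -> [33]
negate -> [-33]
negate -> [33]
12     -> [33, 12]
over   -> [33, 12, 33]
over   -> [33, 12, 33, 12]
rot    -> [33, 33, 12, 12]
negate -> [33, 33, 12, -12]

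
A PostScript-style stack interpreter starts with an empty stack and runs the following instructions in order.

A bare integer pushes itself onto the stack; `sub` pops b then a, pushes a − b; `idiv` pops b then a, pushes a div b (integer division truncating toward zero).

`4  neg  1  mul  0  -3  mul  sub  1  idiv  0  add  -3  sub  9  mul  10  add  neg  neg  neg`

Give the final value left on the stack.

4     4
neg   -4
1     -4 1
mul   -4
0     -4 0
-3    -4 0 -3
mul   -4 0
sub   -4
1     -4 1
idiv  -4
0     -4 0
add   -4
-3    -4 -3
sub   -1
9     -1 9
mul   -9
10    -9 10
add   1
neg   -1
neg   1
neg   -1

-1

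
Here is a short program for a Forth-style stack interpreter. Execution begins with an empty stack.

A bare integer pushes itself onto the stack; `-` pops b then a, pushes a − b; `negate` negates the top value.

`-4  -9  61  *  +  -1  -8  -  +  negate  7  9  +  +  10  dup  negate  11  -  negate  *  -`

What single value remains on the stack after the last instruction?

-4     : -4
-9     : -4 -9
61     : -4 -9 61
*      : -4 -549
+      : -553
-1     : -553 -1
-8     : -553 -1 -8
-      : -553 7
+      : -546
negate : 546
7      : 546 7
9      : 546 7 9
+      : 546 16
+      : 562
10     : 562 10
dup    : 562 10 10
negate : 562 10 -10
11     : 562 10 -10 11
-      : 562 10 -21
negate : 562 10 21
*      : 562 210
-      : 352

352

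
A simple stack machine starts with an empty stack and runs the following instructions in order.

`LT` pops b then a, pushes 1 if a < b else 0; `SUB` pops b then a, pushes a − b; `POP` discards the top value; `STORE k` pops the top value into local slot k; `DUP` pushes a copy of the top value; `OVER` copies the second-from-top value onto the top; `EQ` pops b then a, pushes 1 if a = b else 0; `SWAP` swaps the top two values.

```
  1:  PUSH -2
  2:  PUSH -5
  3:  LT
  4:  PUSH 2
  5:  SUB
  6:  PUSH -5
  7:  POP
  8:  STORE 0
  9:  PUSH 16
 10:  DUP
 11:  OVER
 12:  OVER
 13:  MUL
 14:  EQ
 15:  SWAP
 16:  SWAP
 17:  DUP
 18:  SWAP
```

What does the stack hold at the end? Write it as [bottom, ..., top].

[16, 0, 0]

PUSH -2 -> [-2]
PUSH -5 -> [-2, -5]
LT      -> [0]
PUSH 2  -> [0, 2]
SUB     -> [-2]
PUSH -5 -> [-2, -5]
POP     -> [-2]
STORE 0 -> []
PUSH 16 -> [16]
DUP     -> [16, 16]
OVER    -> [16, 16, 16]
OVER    -> [16, 16, 16, 16]
MUL     -> [16, 16, 256]
EQ      -> [16, 0]
SWAP    -> [0, 16]
SWAP    -> [16, 0]
DUP     -> [16, 0, 0]
SWAP    -> [16, 0, 0]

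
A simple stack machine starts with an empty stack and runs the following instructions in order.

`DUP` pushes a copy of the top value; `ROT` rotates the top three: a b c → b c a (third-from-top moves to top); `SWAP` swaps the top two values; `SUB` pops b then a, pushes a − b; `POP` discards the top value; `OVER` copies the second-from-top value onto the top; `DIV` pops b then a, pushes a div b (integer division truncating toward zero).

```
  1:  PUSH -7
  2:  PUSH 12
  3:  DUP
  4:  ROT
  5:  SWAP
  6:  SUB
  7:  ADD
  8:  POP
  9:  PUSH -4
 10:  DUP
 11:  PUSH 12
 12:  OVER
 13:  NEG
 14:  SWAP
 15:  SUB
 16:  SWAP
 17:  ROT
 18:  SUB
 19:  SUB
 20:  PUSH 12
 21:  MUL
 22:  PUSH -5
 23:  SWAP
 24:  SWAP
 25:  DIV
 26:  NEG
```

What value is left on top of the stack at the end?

PUSH -7  [-7]
PUSH 12  [-7, 12]
DUP      [-7, 12, 12]
ROT      [12, 12, -7]
SWAP     [12, -7, 12]
SUB      [12, -19]
ADD      [-7]
POP      []
PUSH -4  [-4]
DUP      [-4, -4]
PUSH 12  [-4, -4, 12]
OVER     [-4, -4, 12, -4]
NEG      [-4, -4, 12, 4]
SWAP     [-4, -4, 4, 12]
SUB      [-4, -4, -8]
SWAP     [-4, -8, -4]
ROT      [-8, -4, -4]
SUB      [-8, 0]
SUB      [-8]
PUSH 12  [-8, 12]
MUL      [-96]
PUSH -5  [-96, -5]
SWAP     [-5, -96]
SWAP     [-96, -5]
DIV      [19]
NEG      [-19]

-19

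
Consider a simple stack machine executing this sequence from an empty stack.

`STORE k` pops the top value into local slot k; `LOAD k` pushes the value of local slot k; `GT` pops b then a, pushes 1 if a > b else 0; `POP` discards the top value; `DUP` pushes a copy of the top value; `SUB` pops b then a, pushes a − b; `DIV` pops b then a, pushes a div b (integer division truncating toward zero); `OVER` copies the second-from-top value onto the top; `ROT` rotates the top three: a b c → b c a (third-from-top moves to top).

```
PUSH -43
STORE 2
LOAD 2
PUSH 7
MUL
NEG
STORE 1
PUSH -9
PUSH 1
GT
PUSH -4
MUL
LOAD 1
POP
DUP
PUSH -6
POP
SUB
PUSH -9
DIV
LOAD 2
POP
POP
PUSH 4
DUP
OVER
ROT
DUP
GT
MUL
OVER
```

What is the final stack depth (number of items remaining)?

PUSH -43 : -43
STORE 2  : (empty)
LOAD 2   : -43
PUSH 7   : -43 7
MUL      : -301
NEG      : 301
STORE 1  : (empty)
PUSH -9  : -9
PUSH 1   : -9 1
GT       : 0
PUSH -4  : 0 -4
MUL      : 0
LOAD 1   : 0 301
POP      : 0
DUP      : 0 0
PUSH -6  : 0 0 -6
POP      : 0 0
SUB      : 0
PUSH -9  : 0 -9
DIV      : 0
LOAD 2   : 0 -43
POP      : 0
POP      : (empty)
PUSH 4   : 4
DUP      : 4 4
OVER     : 4 4 4
ROT      : 4 4 4
DUP      : 4 4 4 4
GT       : 4 4 0
MUL      : 4 0
OVER     : 4 0 4

3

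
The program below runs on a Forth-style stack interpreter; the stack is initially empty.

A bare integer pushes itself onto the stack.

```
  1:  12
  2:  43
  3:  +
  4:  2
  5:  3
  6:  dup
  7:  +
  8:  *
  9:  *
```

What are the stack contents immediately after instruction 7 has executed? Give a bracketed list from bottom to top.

[55, 2, 6]

12  : [12]
43  : [12, 43]
+   : [55]
2   : [55, 2]
3   : [55, 2, 3]
dup : [55, 2, 3, 3]
+   : [55, 2, 6]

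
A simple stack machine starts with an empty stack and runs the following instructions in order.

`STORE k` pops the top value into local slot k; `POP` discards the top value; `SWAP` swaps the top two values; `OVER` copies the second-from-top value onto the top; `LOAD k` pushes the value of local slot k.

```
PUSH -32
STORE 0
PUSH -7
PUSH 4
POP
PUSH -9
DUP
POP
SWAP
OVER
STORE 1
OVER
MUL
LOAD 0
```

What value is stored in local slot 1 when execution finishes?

-9

PUSH -32 → [-32]
STORE 0  → []
PUSH -7  → [-7]
PUSH 4   → [-7, 4]
POP      → [-7]
PUSH -9  → [-7, -9]
DUP      → [-7, -9, -9]
POP      → [-7, -9]
SWAP     → [-9, -7]
OVER     → [-9, -7, -9]
STORE 1  → [-9, -7]
OVER     → [-9, -7, -9]
MUL      → [-9, 63]
LOAD 0   → [-9, 63, -32]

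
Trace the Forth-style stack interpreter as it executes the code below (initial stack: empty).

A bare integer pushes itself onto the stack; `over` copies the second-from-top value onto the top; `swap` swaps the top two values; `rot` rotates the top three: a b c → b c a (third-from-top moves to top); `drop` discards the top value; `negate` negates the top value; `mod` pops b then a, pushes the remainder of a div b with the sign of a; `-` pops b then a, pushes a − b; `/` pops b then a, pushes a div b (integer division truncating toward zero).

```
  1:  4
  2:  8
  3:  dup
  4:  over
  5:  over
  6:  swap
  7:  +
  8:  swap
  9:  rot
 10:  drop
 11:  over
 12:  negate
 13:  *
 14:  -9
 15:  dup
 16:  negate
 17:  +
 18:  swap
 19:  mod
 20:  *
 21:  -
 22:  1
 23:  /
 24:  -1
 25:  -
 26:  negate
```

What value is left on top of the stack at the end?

-5

4       4
8       4 8
dup     4 8 8
over    4 8 8 8
over    4 8 8 8 8
swap    4 8 8 8 8
+       4 8 8 16
swap    4 8 16 8
rot     4 16 8 8
drop    4 16 8
over    4 16 8 16
negate  4 16 8 -16
*       4 16 -128
-9      4 16 -128 -9
dup     4 16 -128 -9 -9
negate  4 16 -128 -9 9
+       4 16 -128 0
swap    4 16 0 -128
mod     4 16 0
*       4 0
-       4
1       4 1
/       4
-1      4 -1
-       5
negate  -5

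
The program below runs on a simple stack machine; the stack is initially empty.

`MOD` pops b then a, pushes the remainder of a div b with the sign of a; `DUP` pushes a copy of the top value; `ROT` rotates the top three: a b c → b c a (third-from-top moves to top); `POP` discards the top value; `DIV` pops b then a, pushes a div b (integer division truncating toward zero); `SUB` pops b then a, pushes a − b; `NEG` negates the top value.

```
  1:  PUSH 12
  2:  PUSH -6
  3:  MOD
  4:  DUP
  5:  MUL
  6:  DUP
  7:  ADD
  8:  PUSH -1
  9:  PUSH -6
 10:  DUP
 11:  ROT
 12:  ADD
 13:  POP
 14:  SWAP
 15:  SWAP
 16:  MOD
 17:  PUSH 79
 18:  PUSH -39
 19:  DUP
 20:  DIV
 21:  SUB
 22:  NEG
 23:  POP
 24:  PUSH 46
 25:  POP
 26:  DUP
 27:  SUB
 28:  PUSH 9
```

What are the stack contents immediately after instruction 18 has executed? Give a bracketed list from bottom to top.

PUSH 12  → [12]
PUSH -6  → [12, -6]
MOD      → [0]
DUP      → [0, 0]
MUL      → [0]
DUP      → [0, 0]
ADD      → [0]
PUSH -1  → [0, -1]
PUSH -6  → [0, -1, -6]
DUP      → [0, -1, -6, -6]
ROT      → [0, -6, -6, -1]
ADD      → [0, -6, -7]
POP      → [0, -6]
SWAP     → [-6, 0]
SWAP     → [0, -6]
MOD      → [0]
PUSH 79  → [0, 79]
PUSH -39 → [0, 79, -39]

[0, 79, -39]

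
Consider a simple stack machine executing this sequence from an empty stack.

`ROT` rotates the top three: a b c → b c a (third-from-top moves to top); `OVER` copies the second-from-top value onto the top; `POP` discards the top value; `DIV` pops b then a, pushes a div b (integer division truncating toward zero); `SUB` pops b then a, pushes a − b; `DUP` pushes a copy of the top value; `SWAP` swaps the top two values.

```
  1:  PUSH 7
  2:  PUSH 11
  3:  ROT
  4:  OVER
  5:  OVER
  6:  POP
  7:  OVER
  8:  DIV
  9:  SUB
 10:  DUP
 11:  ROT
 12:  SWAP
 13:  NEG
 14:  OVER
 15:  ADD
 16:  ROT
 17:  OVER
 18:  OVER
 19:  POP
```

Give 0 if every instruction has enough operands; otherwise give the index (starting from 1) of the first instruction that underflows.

3

PUSH 7  : 7
PUSH 11 : 7 11
ROT  — needs 3 operands, stack has 2 → underflow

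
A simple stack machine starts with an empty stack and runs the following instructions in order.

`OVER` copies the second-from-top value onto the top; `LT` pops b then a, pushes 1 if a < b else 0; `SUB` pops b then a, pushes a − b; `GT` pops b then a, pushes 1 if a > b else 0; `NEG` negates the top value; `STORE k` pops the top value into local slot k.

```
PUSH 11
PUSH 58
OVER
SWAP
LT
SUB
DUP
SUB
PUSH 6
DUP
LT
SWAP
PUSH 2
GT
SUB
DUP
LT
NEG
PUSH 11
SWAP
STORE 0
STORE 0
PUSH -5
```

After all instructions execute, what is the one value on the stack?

PUSH 11 -> 11
PUSH 58 -> 11 58
OVER    -> 11 58 11
SWAP    -> 11 11 58
LT      -> 11 1
SUB     -> 10
DUP     -> 10 10
SUB     -> 0
PUSH 6  -> 0 6
DUP     -> 0 6 6
LT      -> 0 0
SWAP    -> 0 0
PUSH 2  -> 0 0 2
GT      -> 0 0
SUB     -> 0
DUP     -> 0 0
LT      -> 0
NEG     -> 0
PUSH 11 -> 0 11
SWAP    -> 11 0
STORE 0 -> 11
STORE 0 -> (empty)
PUSH -5 -> -5

-5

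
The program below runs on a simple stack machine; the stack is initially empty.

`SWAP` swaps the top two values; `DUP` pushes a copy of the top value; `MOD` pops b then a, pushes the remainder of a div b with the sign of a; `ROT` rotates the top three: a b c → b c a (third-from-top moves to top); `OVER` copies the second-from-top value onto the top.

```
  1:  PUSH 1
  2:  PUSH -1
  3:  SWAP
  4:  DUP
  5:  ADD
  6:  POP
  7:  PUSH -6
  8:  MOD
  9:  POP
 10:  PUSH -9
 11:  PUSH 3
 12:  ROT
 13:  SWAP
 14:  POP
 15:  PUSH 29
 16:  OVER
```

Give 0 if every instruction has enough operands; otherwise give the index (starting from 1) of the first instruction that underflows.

PUSH 1   [1]
PUSH -1  [1, -1]
SWAP     [-1, 1]
DUP      [-1, 1, 1]
ADD      [-1, 2]
POP      [-1]
PUSH -6  [-1, -6]
MOD      [-1]
POP      []
PUSH -9  [-9]
PUSH 3   [-9, 3]
ROT  — needs 3 operands, stack has 2 → underflow

12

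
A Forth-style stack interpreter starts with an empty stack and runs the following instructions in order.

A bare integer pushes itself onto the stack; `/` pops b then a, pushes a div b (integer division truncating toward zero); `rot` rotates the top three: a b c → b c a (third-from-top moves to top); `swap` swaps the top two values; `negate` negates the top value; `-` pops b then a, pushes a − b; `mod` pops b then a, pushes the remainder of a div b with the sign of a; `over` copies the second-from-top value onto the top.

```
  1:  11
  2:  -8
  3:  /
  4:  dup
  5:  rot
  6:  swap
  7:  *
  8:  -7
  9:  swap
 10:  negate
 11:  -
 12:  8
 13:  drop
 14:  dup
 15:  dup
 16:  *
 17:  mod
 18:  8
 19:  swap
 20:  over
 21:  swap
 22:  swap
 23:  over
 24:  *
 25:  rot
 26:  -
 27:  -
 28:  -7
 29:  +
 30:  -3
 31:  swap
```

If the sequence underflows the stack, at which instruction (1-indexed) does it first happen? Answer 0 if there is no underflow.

11  : [11]
-8  : [11, -8]
/   : [-1]
dup : [-1, -1]
rot  — needs 3 operands, stack has 2 → underflow

5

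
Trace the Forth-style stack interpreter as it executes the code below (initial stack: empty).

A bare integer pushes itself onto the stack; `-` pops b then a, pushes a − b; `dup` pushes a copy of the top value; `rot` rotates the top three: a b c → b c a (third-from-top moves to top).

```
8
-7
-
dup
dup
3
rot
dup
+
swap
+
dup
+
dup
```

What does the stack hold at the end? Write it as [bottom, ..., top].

[15, 15, 66, 66]

8    -> [8]
-7   -> [8, -7]
-    -> [15]
dup  -> [15, 15]
dup  -> [15, 15, 15]
3    -> [15, 15, 15, 3]
rot  -> [15, 15, 3, 15]
dup  -> [15, 15, 3, 15, 15]
+    -> [15, 15, 3, 30]
swap -> [15, 15, 30, 3]
+    -> [15, 15, 33]
dup  -> [15, 15, 33, 33]
+    -> [15, 15, 66]
dup  -> [15, 15, 66, 66]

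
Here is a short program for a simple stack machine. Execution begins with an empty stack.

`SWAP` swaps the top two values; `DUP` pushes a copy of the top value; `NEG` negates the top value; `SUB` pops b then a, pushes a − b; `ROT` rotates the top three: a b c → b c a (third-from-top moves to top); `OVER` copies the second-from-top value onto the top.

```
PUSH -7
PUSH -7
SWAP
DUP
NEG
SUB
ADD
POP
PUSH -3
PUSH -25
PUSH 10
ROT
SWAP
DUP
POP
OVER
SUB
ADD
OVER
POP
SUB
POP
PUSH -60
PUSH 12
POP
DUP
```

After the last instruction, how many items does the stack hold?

2

PUSH -7  -> -7
PUSH -7  -> -7 -7
SWAP     -> -7 -7
DUP      -> -7 -7 -7
NEG      -> -7 -7 7
SUB      -> -7 -14
ADD      -> -21
POP      -> (empty)
PUSH -3  -> -3
PUSH -25 -> -3 -25
PUSH 10  -> -3 -25 10
ROT      -> -25 10 -3
SWAP     -> -25 -3 10
DUP      -> -25 -3 10 10
POP      -> -25 -3 10
OVER     -> -25 -3 10 -3
SUB      -> -25 -3 13
ADD      -> -25 10
OVER     -> -25 10 -25
POP      -> -25 10
SUB      -> -35
POP      -> (empty)
PUSH -60 -> -60
PUSH 12  -> -60 12
POP      -> -60
DUP      -> -60 -60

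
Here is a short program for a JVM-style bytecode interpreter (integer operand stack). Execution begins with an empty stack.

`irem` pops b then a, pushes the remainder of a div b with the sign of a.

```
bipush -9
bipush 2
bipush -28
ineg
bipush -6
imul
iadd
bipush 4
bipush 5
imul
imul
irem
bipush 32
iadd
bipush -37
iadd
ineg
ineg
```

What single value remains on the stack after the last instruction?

-14

bipush -9  → -9
bipush 2   → -9 2
bipush -28 → -9 2 -28
ineg       → -9 2 28
bipush -6  → -9 2 28 -6
imul       → -9 2 -168
iadd       → -9 -166
bipush 4   → -9 -166 4
bipush 5   → -9 -166 4 5
imul       → -9 -166 20
imul       → -9 -3320
irem       → -9
bipush 32  → -9 32
iadd       → 23
bipush -37 → 23 -37
iadd       → -14
ineg       → 14
ineg       → -14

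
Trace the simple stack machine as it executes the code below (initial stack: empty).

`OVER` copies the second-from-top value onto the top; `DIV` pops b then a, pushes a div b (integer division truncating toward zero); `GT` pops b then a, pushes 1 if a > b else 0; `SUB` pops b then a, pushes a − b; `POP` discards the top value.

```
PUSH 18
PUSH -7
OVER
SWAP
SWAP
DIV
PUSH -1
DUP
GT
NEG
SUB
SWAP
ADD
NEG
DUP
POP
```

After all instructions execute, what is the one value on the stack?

-18

PUSH 18  [18]
PUSH -7  [18, -7]
OVER     [18, -7, 18]
SWAP     [18, 18, -7]
SWAP     [18, -7, 18]
DIV      [18, 0]
PUSH -1  [18, 0, -1]
DUP      [18, 0, -1, -1]
GT       [18, 0, 0]
NEG      [18, 0, 0]
SUB      [18, 0]
SWAP     [0, 18]
ADD      [18]
NEG      [-18]
DUP      [-18, -18]
POP      [-18]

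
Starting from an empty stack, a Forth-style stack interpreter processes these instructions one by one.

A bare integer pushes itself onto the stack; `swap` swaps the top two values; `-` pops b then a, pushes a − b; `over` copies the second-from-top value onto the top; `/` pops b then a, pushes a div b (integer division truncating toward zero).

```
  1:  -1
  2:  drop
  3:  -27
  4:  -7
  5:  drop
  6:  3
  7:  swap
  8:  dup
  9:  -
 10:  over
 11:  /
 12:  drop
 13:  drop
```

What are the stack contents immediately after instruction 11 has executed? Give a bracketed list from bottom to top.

[3, 0]

-1   : [-1]
drop : []
-27  : [-27]
-7   : [-27, -7]
drop : [-27]
3    : [-27, 3]
swap : [3, -27]
dup  : [3, -27, -27]
-    : [3, 0]
over : [3, 0, 3]
/    : [3, 0]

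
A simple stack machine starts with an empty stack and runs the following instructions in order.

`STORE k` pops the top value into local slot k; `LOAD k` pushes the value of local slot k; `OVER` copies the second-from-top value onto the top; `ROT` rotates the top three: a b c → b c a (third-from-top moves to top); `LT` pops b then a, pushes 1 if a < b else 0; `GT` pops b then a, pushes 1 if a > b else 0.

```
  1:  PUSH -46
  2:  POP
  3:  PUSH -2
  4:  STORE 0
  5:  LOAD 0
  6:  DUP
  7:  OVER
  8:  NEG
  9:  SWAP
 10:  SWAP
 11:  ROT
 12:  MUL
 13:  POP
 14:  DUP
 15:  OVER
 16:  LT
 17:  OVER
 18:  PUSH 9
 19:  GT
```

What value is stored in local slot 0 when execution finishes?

-2

PUSH -46 : -46
POP      : (empty)
PUSH -2  : -2
STORE 0  : (empty)
LOAD 0   : -2
DUP      : -2 -2
OVER     : -2 -2 -2
NEG      : -2 -2 2
SWAP     : -2 2 -2
SWAP     : -2 -2 2
ROT      : -2 2 -2
MUL      : -2 -4
POP      : -2
DUP      : -2 -2
OVER     : -2 -2 -2
LT       : -2 0
OVER     : -2 0 -2
PUSH 9   : -2 0 -2 9
GT       : -2 0 0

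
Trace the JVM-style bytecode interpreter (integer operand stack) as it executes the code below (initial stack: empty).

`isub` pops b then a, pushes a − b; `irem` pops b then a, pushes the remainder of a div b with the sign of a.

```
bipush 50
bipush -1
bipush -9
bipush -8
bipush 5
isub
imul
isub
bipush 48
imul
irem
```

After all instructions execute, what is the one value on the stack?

bipush 50 -> [50]
bipush -1 -> [50, -1]
bipush -9 -> [50, -1, -9]
bipush -8 -> [50, -1, -9, -8]
bipush 5  -> [50, -1, -9, -8, 5]
isub      -> [50, -1, -9, -13]
imul      -> [50, -1, 117]
isub      -> [50, -118]
bipush 48 -> [50, -118, 48]
imul      -> [50, -5664]
irem      -> [50]

50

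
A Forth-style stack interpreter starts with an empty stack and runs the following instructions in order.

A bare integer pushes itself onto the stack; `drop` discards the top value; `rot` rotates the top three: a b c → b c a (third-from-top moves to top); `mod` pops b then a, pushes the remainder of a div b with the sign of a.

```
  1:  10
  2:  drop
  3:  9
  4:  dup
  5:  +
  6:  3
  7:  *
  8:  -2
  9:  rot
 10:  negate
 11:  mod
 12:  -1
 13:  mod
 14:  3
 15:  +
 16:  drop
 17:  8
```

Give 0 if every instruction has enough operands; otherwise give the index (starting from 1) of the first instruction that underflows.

9

10   -> [10]
drop -> []
9    -> [9]
dup  -> [9, 9]
+    -> [18]
3    -> [18, 3]
*    -> [54]
-2   -> [54, -2]
rot  — needs 3 operands, stack has 2 → underflow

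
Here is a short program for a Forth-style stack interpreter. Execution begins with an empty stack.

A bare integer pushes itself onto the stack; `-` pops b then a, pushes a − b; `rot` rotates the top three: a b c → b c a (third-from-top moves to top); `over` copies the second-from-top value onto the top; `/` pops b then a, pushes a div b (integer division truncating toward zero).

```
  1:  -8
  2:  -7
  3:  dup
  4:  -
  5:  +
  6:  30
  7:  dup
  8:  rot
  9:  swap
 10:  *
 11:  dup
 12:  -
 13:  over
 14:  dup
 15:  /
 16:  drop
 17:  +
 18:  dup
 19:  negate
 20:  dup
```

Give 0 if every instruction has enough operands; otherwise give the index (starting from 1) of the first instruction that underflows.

-8     : [-8]
-7     : [-8, -7]
dup    : [-8, -7, -7]
-      : [-8, 0]
+      : [-8]
30     : [-8, 30]
dup    : [-8, 30, 30]
rot    : [30, 30, -8]
swap   : [30, -8, 30]
*      : [30, -240]
dup    : [30, -240, -240]
-      : [30, 0]
over   : [30, 0, 30]
dup    : [30, 0, 30, 30]
/      : [30, 0, 1]
drop   : [30, 0]
+      : [30]
dup    : [30, 30]
negate : [30, -30]
dup    : [30, -30, -30]

0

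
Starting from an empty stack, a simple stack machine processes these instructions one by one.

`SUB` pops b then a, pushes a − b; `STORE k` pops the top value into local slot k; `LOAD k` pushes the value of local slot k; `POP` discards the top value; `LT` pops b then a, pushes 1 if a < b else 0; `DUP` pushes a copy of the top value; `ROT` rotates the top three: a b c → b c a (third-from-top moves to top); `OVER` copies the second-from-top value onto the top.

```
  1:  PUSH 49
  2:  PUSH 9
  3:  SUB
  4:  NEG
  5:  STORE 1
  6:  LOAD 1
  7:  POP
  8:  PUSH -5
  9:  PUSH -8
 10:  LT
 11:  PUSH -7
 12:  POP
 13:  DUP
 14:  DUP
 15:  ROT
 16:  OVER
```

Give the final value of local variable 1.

-40

PUSH 49 -> 49
PUSH 9  -> 49 9
SUB     -> 40
NEG     -> -40
STORE 1 -> (empty)
LOAD 1  -> -40
POP     -> (empty)
PUSH -5 -> -5
PUSH -8 -> -5 -8
LT      -> 0
PUSH -7 -> 0 -7
POP     -> 0
DUP     -> 0 0
DUP     -> 0 0 0
ROT     -> 0 0 0
OVER    -> 0 0 0 0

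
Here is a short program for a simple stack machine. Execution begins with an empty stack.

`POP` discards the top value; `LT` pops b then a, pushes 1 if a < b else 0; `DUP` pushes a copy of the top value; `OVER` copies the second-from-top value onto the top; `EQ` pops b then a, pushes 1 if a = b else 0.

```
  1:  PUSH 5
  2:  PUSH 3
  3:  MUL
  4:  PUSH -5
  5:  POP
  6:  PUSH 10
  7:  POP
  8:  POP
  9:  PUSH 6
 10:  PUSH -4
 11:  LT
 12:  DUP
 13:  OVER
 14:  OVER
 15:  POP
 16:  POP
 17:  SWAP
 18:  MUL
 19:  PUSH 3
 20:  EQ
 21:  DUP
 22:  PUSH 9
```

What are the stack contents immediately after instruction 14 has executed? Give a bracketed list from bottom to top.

[0, 0, 0, 0]

PUSH 5  -> 5
PUSH 3  -> 5 3
MUL     -> 15
PUSH -5 -> 15 -5
POP     -> 15
PUSH 10 -> 15 10
POP     -> 15
POP     -> (empty)
PUSH 6  -> 6
PUSH -4 -> 6 -4
LT      -> 0
DUP     -> 0 0
OVER    -> 0 0 0
OVER    -> 0 0 0 0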